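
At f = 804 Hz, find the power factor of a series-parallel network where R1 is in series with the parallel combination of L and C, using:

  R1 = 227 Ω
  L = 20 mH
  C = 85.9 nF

Step 1 — Angular frequency: ω = 2π·f = 2π·804 = 5052 rad/s.
Step 2 — Component impedances:
  R1: Z = R = 227 Ω
  L: Z = jωL = j·5052·0.02 = 0 + j101 Ω
  C: Z = 1/(jωC) = -j/(ω·C) = 0 - j2304 Ω
Step 3 — Parallel branch: L || C = 1/(1/L + 1/C) = 0 + j105.7 Ω.
Step 4 — Series with R1: Z_total = R1 + (L || C) = 227 + j105.7 Ω = 250.4∠25.0° Ω.
Step 5 — Power factor: PF = cos(φ) = Re(Z)/|Z| = 227/250.39 = 0.9066.
Step 6 — Type: Im(Z) = 105.7 ⇒ lagging (phase φ = 25.0°).

PF = 0.9066 (lagging, φ = 25.0°)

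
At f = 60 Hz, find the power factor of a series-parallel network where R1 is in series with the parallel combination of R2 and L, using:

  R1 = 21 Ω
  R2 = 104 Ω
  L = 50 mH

Step 1 — Angular frequency: ω = 2π·f = 2π·60 = 377 rad/s.
Step 2 — Component impedances:
  R1: Z = R = 21 Ω
  R2: Z = R = 104 Ω
  L: Z = jωL = j·377·0.05 = 0 + j18.85 Ω
Step 3 — Parallel branch: R2 || L = 1/(1/R2 + 1/L) = 3.308 + j18.25 Ω.
Step 4 — Series with R1: Z_total = R1 + (R2 || L) = 24.31 + j18.25 Ω = 30.4∠36.9° Ω.
Step 5 — Power factor: PF = cos(φ) = Re(Z)/|Z| = 24.31/30.4 = 0.7997.
Step 6 — Type: Im(Z) = 18.25 ⇒ lagging (phase φ = 36.9°).

PF = 0.7997 (lagging, φ = 36.9°)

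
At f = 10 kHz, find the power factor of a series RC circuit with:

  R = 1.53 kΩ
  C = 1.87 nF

Step 1 — Angular frequency: ω = 2π·f = 2π·1e+04 = 6.283e+04 rad/s.
Step 2 — Component impedances:
  R: Z = R = 1530 Ω
  C: Z = 1/(jωC) = -j/(ω·C) = 0 - j8511 Ω
Step 3 — Series combination: Z_total = R + C = 1530 - j8511 Ω = 8647∠-79.8° Ω.
Step 4 — Power factor: PF = cos(φ) = Re(Z)/|Z| = 1530/8647 = 0.1769.
Step 5 — Type: Im(Z) = -8511 ⇒ leading (phase φ = -79.8°).

PF = 0.1769 (leading, φ = -79.8°)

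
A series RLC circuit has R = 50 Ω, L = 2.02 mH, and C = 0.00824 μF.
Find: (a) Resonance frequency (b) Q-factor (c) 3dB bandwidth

Step 1 — Resonance: ω₀ = 1/√(LC) = 1/√(0.00202·8.24e-09) = 2.451e+05 rad/s.
Step 2 — f₀ = ω₀/(2π) = 3.901e+04 Hz.
Step 3 — Series Q: Q = ω₀L/R = 2.451e+05·0.00202/50 = 9.902.
Step 4 — Bandwidth: Δω = ω₀/Q = 2.475e+04 rad/s; BW = Δω/(2π) = 3939 Hz.

(a) f₀ = 3.901e+04 Hz  (b) Q = 9.902  (c) BW = 3939 Hz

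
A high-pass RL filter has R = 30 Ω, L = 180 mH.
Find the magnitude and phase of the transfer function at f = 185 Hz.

Step 1 — Angular frequency: ω = 2π·185 = 1162 rad/s.
Step 2 — Transfer function: H(jω) = jωL/(R + jωL).
Step 3 — Numerator jωL = j·209.2; denominator R + jωL = 30 + j209.2.
Step 4 — H = 0.9799 + j0.1405.
Step 5 — Magnitude: |H| = 0.9899 (-0.1 dB); phase: φ = 8.2°.

|H| = 0.9899 (-0.1 dB), φ = 8.2°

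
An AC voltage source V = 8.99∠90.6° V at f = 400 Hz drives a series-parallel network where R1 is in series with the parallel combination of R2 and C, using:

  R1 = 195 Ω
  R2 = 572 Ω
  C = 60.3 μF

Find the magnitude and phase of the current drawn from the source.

Step 1 — Angular frequency: ω = 2π·f = 2π·400 = 2513 rad/s.
Step 2 — Component impedances:
  R1: Z = R = 195 Ω
  R2: Z = R = 572 Ω
  C: Z = 1/(jωC) = -j/(ω·C) = 0 - j6.598 Ω
Step 3 — Parallel branch: R2 || C = 1/(1/R2 + 1/C) = 0.07611 - j6.598 Ω.
Step 4 — Series with R1: Z_total = R1 + (R2 || C) = 195.1 - j6.598 Ω = 195.2∠-1.9° Ω.
Step 5 — Source phasor: V = 8.99∠90.6° V = -0.09414 + j8.99 V.
Step 6 — Ohm's law: I = V / Z_total = (-0.09414 + j8.99) / (195.1 - j6.598) = -0.002039 + j0.04601 A.
Step 7 — Convert to polar: |I| = 0.04606 A, ∠I = 92.5°.

I = 0.04606∠92.5° A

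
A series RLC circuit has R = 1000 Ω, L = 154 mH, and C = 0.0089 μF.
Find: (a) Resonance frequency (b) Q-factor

Step 1 — Resonance condition Im(Z)=0 gives ω₀ = 1/√(LC).
Step 2 — ω₀ = 1/√(0.154·8.9e-09) = 2.701e+04 rad/s.
Step 3 — f₀ = ω₀/(2π) = 4299 Hz.
Step 4 — Series Q: Q = ω₀L/R = 2.701e+04·0.154/1000 = 4.16.

(a) f₀ = 4299 Hz  (b) Q = 4.16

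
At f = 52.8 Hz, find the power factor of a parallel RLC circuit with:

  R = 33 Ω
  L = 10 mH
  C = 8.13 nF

Step 1 — Angular frequency: ω = 2π·f = 2π·52.8 = 331.8 rad/s.
Step 2 — Component impedances:
  R: Z = R = 33 Ω
  L: Z = jωL = j·331.8·0.01 = 0 + j3.318 Ω
  C: Z = 1/(jωC) = -j/(ω·C) = 0 - j3.708e+05 Ω
Step 3 — Parallel combination: 1/Z_total = 1/R + 1/L + 1/C; Z_total = 0.3302 + j3.284 Ω = 3.301∠84.3° Ω.
Step 4 — Power factor: PF = cos(φ) = Re(Z)/|Z| = 0.3302/3.301 = 0.1.
Step 5 — Type: Im(Z) = 3.284 ⇒ lagging (phase φ = 84.3°).

PF = 0.1 (lagging, φ = 84.3°)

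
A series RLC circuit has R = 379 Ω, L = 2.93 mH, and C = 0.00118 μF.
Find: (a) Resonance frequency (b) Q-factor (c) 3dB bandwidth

Step 1 — Resonance: ω₀ = 1/√(LC) = 1/√(0.00293·1.18e-09) = 5.378e+05 rad/s.
Step 2 — f₀ = ω₀/(2π) = 8.559e+04 Hz.
Step 3 — Series Q: Q = ω₀L/R = 5.378e+05·0.00293/379 = 4.158.
Step 4 — Bandwidth: Δω = ω₀/Q = 1.294e+05 rad/s; BW = Δω/(2π) = 2.059e+04 Hz.

(a) f₀ = 8.559e+04 Hz  (b) Q = 4.158  (c) BW = 2.059e+04 Hz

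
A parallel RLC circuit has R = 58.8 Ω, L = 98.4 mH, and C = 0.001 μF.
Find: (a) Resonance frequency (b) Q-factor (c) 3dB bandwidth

Step 1 — Resonance: ω₀ = 1/√(LC) = 1/√(0.0984·1e-09) = 1.008e+05 rad/s.
Step 2 — f₀ = ω₀/(2π) = 1.604e+04 Hz.
Step 3 — Parallel Q: Q = R/(ω₀L) = 58.8/(1.008e+05·0.0984) = 0.005928.
Step 4 — Bandwidth: Δω = ω₀/Q = 1.701e+07 rad/s; BW = Δω/(2π) = 2.707e+06 Hz.

(a) f₀ = 1.604e+04 Hz  (b) Q = 0.005928  (c) BW = 2.707e+06 Hz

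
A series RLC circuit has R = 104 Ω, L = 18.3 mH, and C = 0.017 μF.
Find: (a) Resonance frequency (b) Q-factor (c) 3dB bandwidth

Step 1 — Resonance: ω₀ = 1/√(LC) = 1/√(0.0183·1.7e-08) = 5.67e+04 rad/s.
Step 2 — f₀ = ω₀/(2π) = 9023 Hz.
Step 3 — Series Q: Q = ω₀L/R = 5.67e+04·0.0183/104 = 9.976.
Step 4 — Bandwidth: Δω = ω₀/Q = 5683 rad/s; BW = Δω/(2π) = 904.5 Hz.

(a) f₀ = 9023 Hz  (b) Q = 9.976  (c) BW = 904.5 Hz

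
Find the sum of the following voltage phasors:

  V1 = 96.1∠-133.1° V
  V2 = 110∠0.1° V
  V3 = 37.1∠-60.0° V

Step 1 — Convert each phasor to rectangular form:
  V1 = 96.1·(cos(-133.1°) + j·sin(-133.1°)) = -65.66 - j70.17 V
  V2 = 110·(cos(0.1°) + j·sin(0.1°)) = 110 + j0.192 V
  V3 = 37.1·(cos(-60.0°) + j·sin(-60.0°)) = 18.55 - j32.13 V
Step 2 — Sum components: V_total = 62.89 - j102.1 V.
Step 3 — Convert to polar: |V_total| = 119.9 V, ∠V_total = -58.4°.

V_total = 119.9∠-58.4° V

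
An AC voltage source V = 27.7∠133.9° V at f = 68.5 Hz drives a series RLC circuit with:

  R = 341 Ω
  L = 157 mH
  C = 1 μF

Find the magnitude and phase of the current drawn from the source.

Step 1 — Angular frequency: ω = 2π·f = 2π·68.5 = 430.4 rad/s.
Step 2 — Component impedances:
  R: Z = R = 341 Ω
  L: Z = jωL = j·430.4·0.157 = 0 + j67.57 Ω
  C: Z = 1/(jωC) = -j/(ω·C) = 0 - j2323 Ω
Step 3 — Series combination: Z_total = R + L + C = 341 - j2256 Ω = 2281∠-81.4° Ω.
Step 4 — Source phasor: V = 27.7∠133.9° V = -19.21 + j19.96 V.
Step 5 — Ohm's law: I = V / Z_total = (-19.21 + j19.96) / (341 - j2256) = -0.009908 - j0.007017 A.
Step 6 — Convert to polar: |I| = 0.01214 A, ∠I = -144.7°.

I = 0.01214∠-144.7° A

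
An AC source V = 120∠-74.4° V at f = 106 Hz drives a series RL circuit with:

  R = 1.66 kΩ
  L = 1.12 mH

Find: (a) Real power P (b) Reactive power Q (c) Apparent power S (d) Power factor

Step 1 — Angular frequency: ω = 2π·f = 2π·106 = 666 rad/s.
Step 2 — Component impedances:
  R: Z = R = 1660 Ω
  L: Z = jωL = j·666·0.00112 = 0 + j0.7459 Ω
Step 3 — Series combination: Z_total = R + L = 1660 + j0.7459 Ω = 1660∠0.0° Ω.
Step 4 — Source phasor: V = 120∠-74.4° V = 32.27 - j115.6 V.
Step 5 — Current: I = V / Z = 0.01941 - j0.06963 A = 0.07229∠-74.4° A.
Step 6 — Complex power: S = V·I* = 8.675 + j0.003898 VA.
Step 7 — Real power: P = Re(S) = 8.675 W.
Step 8 — Reactive power: Q = Im(S) = 0.003898 VAR.
Step 9 — Apparent power: |S| = 8.675 VA.
Step 10 — Power factor: PF = P/|S| = 1 (lagging).

(a) P = 8.675 W  (b) Q = 0.003898 VAR  (c) S = 8.675 VA  (d) PF = 1 (lagging)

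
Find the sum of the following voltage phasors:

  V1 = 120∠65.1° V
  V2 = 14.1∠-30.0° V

Step 1 — Convert each phasor to rectangular form:
  V1 = 120·(cos(65.1°) + j·sin(65.1°)) = 50.52 + j108.8 V
  V2 = 14.1·(cos(-30.0°) + j·sin(-30.0°)) = 12.21 - j7.05 V
Step 2 — Sum components: V_total = 62.74 + j101.8 V.
Step 3 — Convert to polar: |V_total| = 119.6 V, ∠V_total = 58.4°.

V_total = 119.6∠58.4° V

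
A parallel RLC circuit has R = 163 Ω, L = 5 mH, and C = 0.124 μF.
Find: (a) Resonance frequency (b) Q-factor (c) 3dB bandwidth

Step 1 — Resonance: ω₀ = 1/√(LC) = 1/√(0.005·1.24e-07) = 4.016e+04 rad/s.
Step 2 — f₀ = ω₀/(2π) = 6392 Hz.
Step 3 — Parallel Q: Q = R/(ω₀L) = 163/(4.016e+04·0.005) = 0.8117.
Step 4 — Bandwidth: Δω = ω₀/Q = 4.948e+04 rad/s; BW = Δω/(2π) = 7874 Hz.

(a) f₀ = 6392 Hz  (b) Q = 0.8117  (c) BW = 7874 Hz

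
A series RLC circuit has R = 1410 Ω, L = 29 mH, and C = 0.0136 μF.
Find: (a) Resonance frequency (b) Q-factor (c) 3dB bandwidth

Step 1 — Resonance: ω₀ = 1/√(LC) = 1/√(0.029·1.36e-08) = 5.035e+04 rad/s.
Step 2 — f₀ = ω₀/(2π) = 8014 Hz.
Step 3 — Series Q: Q = ω₀L/R = 5.035e+04·0.029/1410 = 1.036.
Step 4 — Bandwidth: Δω = ω₀/Q = 4.862e+04 rad/s; BW = Δω/(2π) = 7738 Hz.

(a) f₀ = 8014 Hz  (b) Q = 1.036  (c) BW = 7738 Hz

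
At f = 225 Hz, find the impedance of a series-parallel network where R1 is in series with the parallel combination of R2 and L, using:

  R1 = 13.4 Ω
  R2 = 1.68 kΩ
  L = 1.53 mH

Step 1 — Angular frequency: ω = 2π·f = 2π·225 = 1414 rad/s.
Step 2 — Component impedances:
  R1: Z = R = 13.4 Ω
  R2: Z = R = 1680 Ω
  L: Z = jωL = j·1414·0.00153 = 0 + j2.163 Ω
Step 3 — Parallel branch: R2 || L = 1/(1/R2 + 1/L) = 0.002785 + j2.163 Ω.
Step 4 — Series with R1: Z_total = R1 + (R2 || L) = 13.4 + j2.163 Ω = 13.58∠9.2° Ω.

Z = 13.4 + j2.163 Ω = 13.58∠9.2° Ω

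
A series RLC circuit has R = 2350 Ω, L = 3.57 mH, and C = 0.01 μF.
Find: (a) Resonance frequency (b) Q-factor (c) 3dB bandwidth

Step 1 — Resonance: ω₀ = 1/√(LC) = 1/√(0.00357·1e-08) = 1.674e+05 rad/s.
Step 2 — f₀ = ω₀/(2π) = 2.664e+04 Hz.
Step 3 — Series Q: Q = ω₀L/R = 1.674e+05·0.00357/2350 = 0.2543.
Step 4 — Bandwidth: Δω = ω₀/Q = 6.583e+05 rad/s; BW = Δω/(2π) = 1.048e+05 Hz.

(a) f₀ = 2.664e+04 Hz  (b) Q = 0.2543  (c) BW = 1.048e+05 Hz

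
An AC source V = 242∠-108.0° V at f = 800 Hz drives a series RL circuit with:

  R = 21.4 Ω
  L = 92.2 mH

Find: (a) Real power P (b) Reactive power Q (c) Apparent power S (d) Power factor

Step 1 — Angular frequency: ω = 2π·f = 2π·800 = 5027 rad/s.
Step 2 — Component impedances:
  R: Z = R = 21.4 Ω
  L: Z = jωL = j·5027·0.0922 = 0 + j463.4 Ω
Step 3 — Series combination: Z_total = R + L = 21.4 + j463.4 Ω = 463.9∠87.4° Ω.
Step 4 — Source phasor: V = 242∠-108.0° V = -74.78 - j230.2 V.
Step 5 — Current: I = V / Z = -0.503 + j0.1381 A = 0.5216∠164.6° A.
Step 6 — Complex power: S = V·I* = 5.823 + j126.1 VA.
Step 7 — Real power: P = Re(S) = 5.823 W.
Step 8 — Reactive power: Q = Im(S) = 126.1 VAR.
Step 9 — Apparent power: |S| = 126.2 VA.
Step 10 — Power factor: PF = P/|S| = 0.04613 (lagging).

(a) P = 5.823 W  (b) Q = 126.1 VAR  (c) S = 126.2 VA  (d) PF = 0.04613 (lagging)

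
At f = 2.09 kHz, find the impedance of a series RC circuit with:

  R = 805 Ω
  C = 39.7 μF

Step 1 — Angular frequency: ω = 2π·f = 2π·2090 = 1.313e+04 rad/s.
Step 2 — Component impedances:
  R: Z = R = 805 Ω
  C: Z = 1/(jωC) = -j/(ω·C) = 0 - j1.918 Ω
Step 3 — Series combination: Z_total = R + C = 805 - j1.918 Ω = 805∠-0.1° Ω.

Z = 805 - j1.918 Ω = 805∠-0.1° Ω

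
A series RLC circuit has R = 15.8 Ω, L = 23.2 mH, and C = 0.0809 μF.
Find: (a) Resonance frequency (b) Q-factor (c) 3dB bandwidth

Step 1 — Resonance: ω₀ = 1/√(LC) = 1/√(0.0232·8.09e-08) = 2.308e+04 rad/s.
Step 2 — f₀ = ω₀/(2π) = 3674 Hz.
Step 3 — Series Q: Q = ω₀L/R = 2.308e+04·0.0232/15.8 = 33.89.
Step 4 — Bandwidth: Δω = ω₀/Q = 681 rad/s; BW = Δω/(2π) = 108.4 Hz.

(a) f₀ = 3674 Hz  (b) Q = 33.89  (c) BW = 108.4 Hz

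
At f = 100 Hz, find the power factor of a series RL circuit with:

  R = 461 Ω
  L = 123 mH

Step 1 — Angular frequency: ω = 2π·f = 2π·100 = 628.3 rad/s.
Step 2 — Component impedances:
  R: Z = R = 461 Ω
  L: Z = jωL = j·628.3·0.123 = 0 + j77.28 Ω
Step 3 — Series combination: Z_total = R + L = 461 + j77.28 Ω = 467.4∠9.5° Ω.
Step 4 — Power factor: PF = cos(φ) = Re(Z)/|Z| = 461/467.43 = 0.9862.
Step 5 — Type: Im(Z) = 77.28 ⇒ lagging (phase φ = 9.5°).

PF = 0.9862 (lagging, φ = 9.5°)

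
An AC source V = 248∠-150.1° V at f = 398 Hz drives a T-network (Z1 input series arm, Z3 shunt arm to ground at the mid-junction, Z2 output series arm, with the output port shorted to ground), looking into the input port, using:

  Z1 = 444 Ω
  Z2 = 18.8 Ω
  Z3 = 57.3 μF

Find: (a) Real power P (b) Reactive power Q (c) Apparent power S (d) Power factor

Step 1 — Angular frequency: ω = 2π·f = 2π·398 = 2501 rad/s.
Step 2 — Component impedances:
  Z1: Z = R = 444 Ω
  Z2: Z = R = 18.8 Ω
  Z3: Z = 1/(jωC) = -j/(ω·C) = 0 - j6.979 Ω
Step 3 — With the output port shorted to ground, the output series arm Z2 runs from the junction to ground; the shunt arm Z3 also runs from the junction to ground. They appear in parallel: Z3 || Z2 = 2.277 - j6.134 Ω.
Step 4 — Series with input arm Z1: Z_in = Z1 + (Z3 || Z2) = 446.3 - j6.134 Ω = 446.3∠-0.8° Ω.
Step 5 — Source phasor: V = 248∠-150.1° V = -215 - j123.6 V.
Step 6 — Current: I = V / Z = -0.4778 - j0.2836 A = 0.5557∠-149.3° A.
Step 7 — Complex power: S = V·I* = 137.8 - j1.894 VA.
Step 8 — Real power: P = Re(S) = 137.8 W.
Step 9 — Reactive power: Q = Im(S) = -1.894 VAR.
Step 10 — Apparent power: |S| = 137.8 VA.
Step 11 — Power factor: PF = P/|S| = 0.9999 (leading).

(a) P = 137.8 W  (b) Q = -1.894 VAR  (c) S = 137.8 VA  (d) PF = 0.9999 (leading)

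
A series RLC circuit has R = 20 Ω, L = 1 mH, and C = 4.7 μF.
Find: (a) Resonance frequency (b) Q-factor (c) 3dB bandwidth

Step 1 — Resonance: ω₀ = 1/√(LC) = 1/√(0.001·4.7e-06) = 1.459e+04 rad/s.
Step 2 — f₀ = ω₀/(2π) = 2322 Hz.
Step 3 — Series Q: Q = ω₀L/R = 1.459e+04·0.001/20 = 0.7293.
Step 4 — Bandwidth: Δω = ω₀/Q = 2e+04 rad/s; BW = Δω/(2π) = 3183 Hz.

(a) f₀ = 2322 Hz  (b) Q = 0.7293  (c) BW = 3183 Hz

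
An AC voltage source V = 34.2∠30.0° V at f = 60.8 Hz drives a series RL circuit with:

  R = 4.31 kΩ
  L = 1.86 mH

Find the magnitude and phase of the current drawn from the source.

Step 1 — Angular frequency: ω = 2π·f = 2π·60.8 = 382 rad/s.
Step 2 — Component impedances:
  R: Z = R = 4310 Ω
  L: Z = jωL = j·382·0.00186 = 0 + j0.7106 Ω
Step 3 — Series combination: Z_total = R + L = 4310 + j0.7106 Ω = 4310∠0.0° Ω.
Step 4 — Source phasor: V = 34.2∠30.0° V = 29.62 + j17.1 V.
Step 5 — Ohm's law: I = V / Z_total = (29.62 + j17.1) / (4310 + j0.7106) = 0.006873 + j0.003966 A.
Step 6 — Convert to polar: |I| = 0.007935 A, ∠I = 30.0°.

I = 0.007935∠30.0° A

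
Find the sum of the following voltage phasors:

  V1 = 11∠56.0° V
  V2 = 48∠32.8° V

Step 1 — Convert each phasor to rectangular form:
  V1 = 11·(cos(56.0°) + j·sin(56.0°)) = 6.151 + j9.119 V
  V2 = 48·(cos(32.8°) + j·sin(32.8°)) = 40.35 + j26 V
Step 2 — Sum components: V_total = 46.5 + j35.12 V.
Step 3 — Convert to polar: |V_total| = 58.27 V, ∠V_total = 37.1°.

V_total = 58.27∠37.1° V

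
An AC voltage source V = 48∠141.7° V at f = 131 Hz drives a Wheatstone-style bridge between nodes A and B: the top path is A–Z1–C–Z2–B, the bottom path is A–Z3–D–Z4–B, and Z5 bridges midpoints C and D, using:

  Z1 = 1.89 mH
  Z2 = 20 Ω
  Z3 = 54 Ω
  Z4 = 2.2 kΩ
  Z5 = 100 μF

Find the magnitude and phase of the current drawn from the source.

Step 1 — Angular frequency: ω = 2π·f = 2π·131 = 823.1 rad/s.
Step 2 — Component impedances:
  Z1: Z = jωL = j·823.1·0.00189 = 0 + j1.556 Ω
  Z2: Z = R = 20 Ω
  Z3: Z = R = 54 Ω
  Z4: Z = R = 2200 Ω
  Z5: Z = 1/(jωC) = -j/(ω·C) = 0 - j12.15 Ω
Step 3 — Bridge requires nodal analysis (the Z5 bridge couples midpoints C and D, so the two paths cannot be reduced to a simple series/parallel combination). Setting node B to ground and injecting 1 A at node A, the 3-node admittance system at A, C, D solves to V_A = Z_AB = 19.86 + j1.562 Ω = 19.92∠4.5° Ω.
Step 4 — Source phasor: V = 48∠141.7° V = -37.67 + j29.75 V.
Step 5 — Ohm's law: I = V / Z_total = (-37.67 + j29.75) / (19.86 + j1.562) = -1.768 + j1.637 A.
Step 6 — Convert to polar: |I| = 2.41 A, ∠I = 137.2°.

I = 2.41∠137.2° A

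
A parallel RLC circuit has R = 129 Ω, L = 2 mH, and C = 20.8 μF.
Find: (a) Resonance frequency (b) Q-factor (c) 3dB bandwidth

Step 1 — Resonance: ω₀ = 1/√(LC) = 1/√(0.002·2.08e-05) = 4903 rad/s.
Step 2 — f₀ = ω₀/(2π) = 780.3 Hz.
Step 3 — Parallel Q: Q = R/(ω₀L) = 129/(4903·0.002) = 13.16.
Step 4 — Bandwidth: Δω = ω₀/Q = 372.7 rad/s; BW = Δω/(2π) = 59.32 Hz.

(a) f₀ = 780.3 Hz  (b) Q = 13.16  (c) BW = 59.32 Hz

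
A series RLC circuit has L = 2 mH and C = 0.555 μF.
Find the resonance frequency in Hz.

Step 1 — Resonance condition Im(Z)=0 gives ω₀ = 1/√(LC).
Step 2 — ω₀ = 1/√(0.002·5.55e-07) = 3.002e+04 rad/s.
Step 3 — f₀ = ω₀/(2π) = 4777 Hz.

f₀ = 4777 Hz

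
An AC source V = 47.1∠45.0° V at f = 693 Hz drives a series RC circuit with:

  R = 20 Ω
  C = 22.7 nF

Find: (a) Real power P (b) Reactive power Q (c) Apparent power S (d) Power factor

Step 1 — Angular frequency: ω = 2π·f = 2π·693 = 4354 rad/s.
Step 2 — Component impedances:
  R: Z = R = 20 Ω
  C: Z = 1/(jωC) = -j/(ω·C) = 0 - j1.012e+04 Ω
Step 3 — Series combination: Z_total = R + C = 20 - j1.012e+04 Ω = 1.012e+04∠-89.9° Ω.
Step 4 — Source phasor: V = 47.1∠45.0° V = 33.3 + j33.3 V.
Step 5 — Current: I = V / Z = -0.003285 + j0.003298 A = 0.004655∠134.9° A.
Step 6 — Complex power: S = V·I* = 0.0004335 - j0.2193 VA.
Step 7 — Real power: P = Re(S) = 0.0004335 W.
Step 8 — Reactive power: Q = Im(S) = -0.2193 VAR.
Step 9 — Apparent power: |S| = 0.2193 VA.
Step 10 — Power factor: PF = P/|S| = 0.001977 (leading).

(a) P = 0.0004335 W  (b) Q = -0.2193 VAR  (c) S = 0.2193 VA  (d) PF = 0.001977 (leading)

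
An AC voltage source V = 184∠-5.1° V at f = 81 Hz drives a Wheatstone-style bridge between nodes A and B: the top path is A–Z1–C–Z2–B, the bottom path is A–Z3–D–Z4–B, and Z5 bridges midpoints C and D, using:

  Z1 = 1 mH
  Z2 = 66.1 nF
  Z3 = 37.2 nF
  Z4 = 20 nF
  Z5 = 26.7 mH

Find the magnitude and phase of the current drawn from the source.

Step 1 — Angular frequency: ω = 2π·f = 2π·81 = 508.9 rad/s.
Step 2 — Component impedances:
  Z1: Z = jωL = j·508.9·0.001 = 0 + j0.5089 Ω
  Z2: Z = 1/(jωC) = -j/(ω·C) = 0 - j2.973e+04 Ω
  Z3: Z = 1/(jωC) = -j/(ω·C) = 0 - j5.282e+04 Ω
  Z4: Z = 1/(jωC) = -j/(ω·C) = 0 - j9.824e+04 Ω
  Z5: Z = jωL = j·508.9·0.0267 = 0 + j13.59 Ω
Step 3 — Bridge requires nodal analysis (the Z5 bridge couples midpoints C and D, so the two paths cannot be reduced to a simple series/parallel combination). Setting node B to ground and injecting 1 A at node A, the 3-node admittance system at A, C, D solves to V_A = Z_AB = 0 - j2.282e+04 Ω = 2.282e+04∠-90.0° Ω.
Step 4 — Source phasor: V = 184∠-5.1° V = 183.3 - j16.36 V.
Step 5 — Ohm's law: I = V / Z_total = (183.3 - j16.36) / (0 - j2.282e+04) = 0.0007168 + j0.008031 A.
Step 6 — Convert to polar: |I| = 0.008063 A, ∠I = 84.9°.

I = 0.008063∠84.9° A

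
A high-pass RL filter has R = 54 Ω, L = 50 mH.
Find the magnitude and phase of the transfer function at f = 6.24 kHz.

Step 1 — Angular frequency: ω = 2π·6240 = 3.921e+04 rad/s.
Step 2 — Transfer function: H(jω) = jωL/(R + jωL).
Step 3 — Numerator jωL = j·1960; denominator R + jωL = 54 + j1960.
Step 4 — H = 0.9992 + j0.02753.
Step 5 — Magnitude: |H| = 0.9996 (-0.0 dB); phase: φ = 1.6°.

|H| = 0.9996 (-0.0 dB), φ = 1.6°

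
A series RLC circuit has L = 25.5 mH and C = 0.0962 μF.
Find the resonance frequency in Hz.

Step 1 — Resonance condition Im(Z)=0 gives ω₀ = 1/√(LC).
Step 2 — ω₀ = 1/√(0.0255·9.62e-08) = 2.019e+04 rad/s.
Step 3 — f₀ = ω₀/(2π) = 3213 Hz.

f₀ = 3213 Hz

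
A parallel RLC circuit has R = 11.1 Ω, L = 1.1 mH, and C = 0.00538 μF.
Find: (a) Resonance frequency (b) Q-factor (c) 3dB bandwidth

Step 1 — Resonance: ω₀ = 1/√(LC) = 1/√(0.0011·5.38e-09) = 4.111e+05 rad/s.
Step 2 — f₀ = ω₀/(2π) = 6.542e+04 Hz.
Step 3 — Parallel Q: Q = R/(ω₀L) = 11.1/(4.111e+05·0.0011) = 0.02455.
Step 4 — Bandwidth: Δω = ω₀/Q = 1.675e+07 rad/s; BW = Δω/(2π) = 2.665e+06 Hz.

(a) f₀ = 6.542e+04 Hz  (b) Q = 0.02455  (c) BW = 2.665e+06 Hz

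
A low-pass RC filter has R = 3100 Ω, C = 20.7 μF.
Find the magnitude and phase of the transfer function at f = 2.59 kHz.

Step 1 — Angular frequency: ω = 2π·2590 = 1.627e+04 rad/s.
Step 2 — Transfer function: H(jω) = 1/(1 + jωRC).
Step 3 — Denominator: 1 + jωRC = 1 + j·1.627e+04·3100·2.07e-05 = 1 + j1044.
Step 4 — H = 9.17e-07 - j0.0009576.
Step 5 — Magnitude: |H| = 0.0009576 (-60.4 dB); phase: φ = -89.9°.

|H| = 0.0009576 (-60.4 dB), φ = -89.9°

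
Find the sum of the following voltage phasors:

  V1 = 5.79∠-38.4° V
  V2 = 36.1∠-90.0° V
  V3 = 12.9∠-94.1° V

Step 1 — Convert each phasor to rectangular form:
  V1 = 5.79·(cos(-38.4°) + j·sin(-38.4°)) = 4.538 - j3.596 V
  V2 = 36.1·(cos(-90.0°) + j·sin(-90.0°)) = 0 - j36.1 V
  V3 = 12.9·(cos(-94.1°) + j·sin(-94.1°)) = -0.9223 - j12.87 V
Step 2 — Sum components: V_total = 3.615 - j52.56 V.
Step 3 — Convert to polar: |V_total| = 52.69 V, ∠V_total = -86.1°.

V_total = 52.69∠-86.1° V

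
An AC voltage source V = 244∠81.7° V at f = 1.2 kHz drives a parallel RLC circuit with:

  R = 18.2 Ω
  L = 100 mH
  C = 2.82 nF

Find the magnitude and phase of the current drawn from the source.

Step 1 — Angular frequency: ω = 2π·f = 2π·1200 = 7540 rad/s.
Step 2 — Component impedances:
  R: Z = R = 18.2 Ω
  L: Z = jωL = j·7540·0.1 = 0 + j754 Ω
  C: Z = 1/(jωC) = -j/(ω·C) = 0 - j4.703e+04 Ω
Step 3 — Parallel combination: 1/Z_total = 1/R + 1/L + 1/C; Z_total = 18.19 + j0.432 Ω = 18.19∠1.4° Ω.
Step 4 — Source phasor: V = 244∠81.7° V = 35.22 + j241.4 V.
Step 5 — Ohm's law: I = V / Z_total = (35.22 + j241.4) / (18.19 + j0.432) = 2.25 + j13.22 A.
Step 6 — Convert to polar: |I| = 13.41 A, ∠I = 80.3°.

I = 13.41∠80.3° A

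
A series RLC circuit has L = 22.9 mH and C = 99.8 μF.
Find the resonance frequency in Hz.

Step 1 — Resonance condition Im(Z)=0 gives ω₀ = 1/√(LC).
Step 2 — ω₀ = 1/√(0.0229·9.98e-05) = 661.5 rad/s.
Step 3 — f₀ = ω₀/(2π) = 105.3 Hz.

f₀ = 105.3 Hz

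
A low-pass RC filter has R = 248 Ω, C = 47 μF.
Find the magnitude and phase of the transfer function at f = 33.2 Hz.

Step 1 — Angular frequency: ω = 2π·33.2 = 208.6 rad/s.
Step 2 — Transfer function: H(jω) = 1/(1 + jωRC).
Step 3 — Denominator: 1 + jωRC = 1 + j·208.6·248·4.7e-05 = 1 + j2.431.
Step 4 — H = 0.1447 - j0.3518.
Step 5 — Magnitude: |H| = 0.3804 (-8.4 dB); phase: φ = -67.6°.

|H| = 0.3804 (-8.4 dB), φ = -67.6°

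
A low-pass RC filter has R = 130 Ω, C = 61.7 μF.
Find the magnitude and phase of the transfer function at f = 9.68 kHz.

Step 1 — Angular frequency: ω = 2π·9680 = 6.082e+04 rad/s.
Step 2 — Transfer function: H(jω) = 1/(1 + jωRC).
Step 3 — Denominator: 1 + jωRC = 1 + j·6.082e+04·130·6.17e-05 = 1 + j487.8.
Step 4 — H = 4.202e-06 - j0.00205.
Step 5 — Magnitude: |H| = 0.00205 (-53.8 dB); phase: φ = -89.9°.

|H| = 0.00205 (-53.8 dB), φ = -89.9°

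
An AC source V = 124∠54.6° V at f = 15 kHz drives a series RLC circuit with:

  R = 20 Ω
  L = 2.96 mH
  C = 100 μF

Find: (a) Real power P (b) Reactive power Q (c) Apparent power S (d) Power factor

Step 1 — Angular frequency: ω = 2π·f = 2π·1.5e+04 = 9.425e+04 rad/s.
Step 2 — Component impedances:
  R: Z = R = 20 Ω
  L: Z = jωL = j·9.425e+04·0.00296 = 0 + j279 Ω
  C: Z = 1/(jωC) = -j/(ω·C) = 0 - j0.1061 Ω
Step 3 — Series combination: Z_total = R + L + C = 20 + j278.9 Ω = 279.6∠85.9° Ω.
Step 4 — Source phasor: V = 124∠54.6° V = 71.83 + j101.1 V.
Step 5 — Current: I = V / Z = 0.379 - j0.2304 A = 0.4435∠-31.3° A.
Step 6 — Complex power: S = V·I* = 3.934 + j54.86 VA.
Step 7 — Real power: P = Re(S) = 3.934 W.
Step 8 — Reactive power: Q = Im(S) = 54.86 VAR.
Step 9 — Apparent power: |S| = 55 VA.
Step 10 — Power factor: PF = P/|S| = 0.07153 (lagging).

(a) P = 3.934 W  (b) Q = 54.86 VAR  (c) S = 55 VA  (d) PF = 0.07153 (lagging)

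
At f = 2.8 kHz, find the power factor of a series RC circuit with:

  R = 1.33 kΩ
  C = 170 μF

Step 1 — Angular frequency: ω = 2π·f = 2π·2800 = 1.759e+04 rad/s.
Step 2 — Component impedances:
  R: Z = R = 1330 Ω
  C: Z = 1/(jωC) = -j/(ω·C) = 0 - j0.3344 Ω
Step 3 — Series combination: Z_total = R + C = 1330 - j0.3344 Ω = 1330∠-0.0° Ω.
Step 4 — Power factor: PF = cos(φ) = Re(Z)/|Z| = 1330/1330 = 1.
Step 5 — Type: Im(Z) = -0.3344 ⇒ leading (phase φ = -0.0°).

PF = 1 (leading, φ = -0.0°)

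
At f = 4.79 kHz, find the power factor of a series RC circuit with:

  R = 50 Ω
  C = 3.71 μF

Step 1 — Angular frequency: ω = 2π·f = 2π·4790 = 3.01e+04 rad/s.
Step 2 — Component impedances:
  R: Z = R = 50 Ω
  C: Z = 1/(jωC) = -j/(ω·C) = 0 - j8.956 Ω
Step 3 — Series combination: Z_total = R + C = 50 - j8.956 Ω = 50.8∠-10.2° Ω.
Step 4 — Power factor: PF = cos(φ) = Re(Z)/|Z| = 50/50.8 = 0.9843.
Step 5 — Type: Im(Z) = -8.956 ⇒ leading (phase φ = -10.2°).

PF = 0.9843 (leading, φ = -10.2°)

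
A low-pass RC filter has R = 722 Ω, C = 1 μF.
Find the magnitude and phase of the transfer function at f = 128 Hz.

Step 1 — Angular frequency: ω = 2π·128 = 804.2 rad/s.
Step 2 — Transfer function: H(jω) = 1/(1 + jωRC).
Step 3 — Denominator: 1 + jωRC = 1 + j·804.2·722·1e-06 = 1 + j0.5807.
Step 4 — H = 0.7478 - j0.4342.
Step 5 — Magnitude: |H| = 0.8648 (-1.3 dB); phase: φ = -30.1°.

|H| = 0.8648 (-1.3 dB), φ = -30.1°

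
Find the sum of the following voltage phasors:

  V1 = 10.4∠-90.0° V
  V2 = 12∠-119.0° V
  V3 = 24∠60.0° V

Step 1 — Convert each phasor to rectangular form:
  V1 = 10.4·(cos(-90.0°) + j·sin(-90.0°)) = 0 - j10.4 V
  V2 = 12·(cos(-119.0°) + j·sin(-119.0°)) = -5.818 - j10.5 V
  V3 = 24·(cos(60.0°) + j·sin(60.0°)) = 12 + j20.78 V
Step 2 — Sum components: V_total = 6.182 - j0.1108 V.
Step 3 — Convert to polar: |V_total| = 6.183 V, ∠V_total = -1.0°.

V_total = 6.183∠-1.0° V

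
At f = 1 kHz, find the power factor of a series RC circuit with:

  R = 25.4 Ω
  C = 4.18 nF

Step 1 — Angular frequency: ω = 2π·f = 2π·1000 = 6283 rad/s.
Step 2 — Component impedances:
  R: Z = R = 25.4 Ω
  C: Z = 1/(jωC) = -j/(ω·C) = 0 - j3.808e+04 Ω
Step 3 — Series combination: Z_total = R + C = 25.4 - j3.808e+04 Ω = 3.808e+04∠-90.0° Ω.
Step 4 — Power factor: PF = cos(φ) = Re(Z)/|Z| = 25.4/38075 = 0.0006671.
Step 5 — Type: Im(Z) = -3.808e+04 ⇒ leading (phase φ = -90.0°).

PF = 0.0006671 (leading, φ = -90.0°)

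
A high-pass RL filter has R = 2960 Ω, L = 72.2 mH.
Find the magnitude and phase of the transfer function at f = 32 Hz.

Step 1 — Angular frequency: ω = 2π·32 = 201.1 rad/s.
Step 2 — Transfer function: H(jω) = jωL/(R + jωL).
Step 3 — Numerator jωL = j·14.52; denominator R + jωL = 2960 + j14.52.
Step 4 — H = 2.405e-05 + j0.004904.
Step 5 — Magnitude: |H| = 0.004904 (-46.2 dB); phase: φ = 89.7°.

|H| = 0.004904 (-46.2 dB), φ = 89.7°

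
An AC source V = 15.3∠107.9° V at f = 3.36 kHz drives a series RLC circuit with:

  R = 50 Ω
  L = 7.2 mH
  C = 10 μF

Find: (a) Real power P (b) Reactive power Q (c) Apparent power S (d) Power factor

Step 1 — Angular frequency: ω = 2π·f = 2π·3360 = 2.111e+04 rad/s.
Step 2 — Component impedances:
  R: Z = R = 50 Ω
  L: Z = jωL = j·2.111e+04·0.0072 = 0 + j152 Ω
  C: Z = 1/(jωC) = -j/(ω·C) = 0 - j4.737 Ω
Step 3 — Series combination: Z_total = R + L + C = 50 + j147.3 Ω = 155.5∠71.2° Ω.
Step 4 — Source phasor: V = 15.3∠107.9° V = -4.703 + j14.56 V.
Step 5 — Current: I = V / Z = 0.07892 + j0.05873 A = 0.09838∠36.7° A.
Step 6 — Complex power: S = V·I* = 0.4839 + j1.425 VA.
Step 7 — Real power: P = Re(S) = 0.4839 W.
Step 8 — Reactive power: Q = Im(S) = 1.425 VAR.
Step 9 — Apparent power: |S| = 1.505 VA.
Step 10 — Power factor: PF = P/|S| = 0.3215 (lagging).

(a) P = 0.4839 W  (b) Q = 1.425 VAR  (c) S = 1.505 VA  (d) PF = 0.3215 (lagging)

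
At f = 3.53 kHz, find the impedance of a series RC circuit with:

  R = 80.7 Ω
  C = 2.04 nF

Step 1 — Angular frequency: ω = 2π·f = 2π·3530 = 2.218e+04 rad/s.
Step 2 — Component impedances:
  R: Z = R = 80.7 Ω
  C: Z = 1/(jωC) = -j/(ω·C) = 0 - j2.21e+04 Ω
Step 3 — Series combination: Z_total = R + C = 80.7 - j2.21e+04 Ω = 2.21e+04∠-89.8° Ω.

Z = 80.7 - j2.21e+04 Ω = 2.21e+04∠-89.8° Ω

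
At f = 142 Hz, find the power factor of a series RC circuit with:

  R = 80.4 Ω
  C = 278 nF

Step 1 — Angular frequency: ω = 2π·f = 2π·142 = 892.2 rad/s.
Step 2 — Component impedances:
  R: Z = R = 80.4 Ω
  C: Z = 1/(jωC) = -j/(ω·C) = 0 - j4032 Ω
Step 3 — Series combination: Z_total = R + C = 80.4 - j4032 Ω = 4032∠-88.9° Ω.
Step 4 — Power factor: PF = cos(φ) = Re(Z)/|Z| = 80.4/4032 = 0.01994.
Step 5 — Type: Im(Z) = -4032 ⇒ leading (phase φ = -88.9°).

PF = 0.01994 (leading, φ = -88.9°)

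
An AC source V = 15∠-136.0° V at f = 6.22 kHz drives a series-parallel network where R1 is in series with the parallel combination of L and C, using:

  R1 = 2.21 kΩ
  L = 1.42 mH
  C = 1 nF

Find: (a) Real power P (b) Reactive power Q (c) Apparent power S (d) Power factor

Step 1 — Angular frequency: ω = 2π·f = 2π·6220 = 3.908e+04 rad/s.
Step 2 — Component impedances:
  R1: Z = R = 2210 Ω
  L: Z = jωL = j·3.908e+04·0.00142 = 0 + j55.5 Ω
  C: Z = 1/(jωC) = -j/(ω·C) = 0 - j2.559e+04 Ω
Step 3 — Parallel branch: L || C = 1/(1/L + 1/C) = 0 + j55.62 Ω.
Step 4 — Series with R1: Z_total = R1 + (L || C) = 2210 + j55.62 Ω = 2211∠1.4° Ω.
Step 5 — Source phasor: V = 15∠-136.0° V = -10.79 - j10.42 V.
Step 6 — Current: I = V / Z = -0.004998 - j0.004589 A = 0.006785∠-137.4° A.
Step 7 — Complex power: S = V·I* = 0.1017 + j0.00256 VA.
Step 8 — Real power: P = Re(S) = 0.1017 W.
Step 9 — Reactive power: Q = Im(S) = 0.00256 VAR.
Step 10 — Apparent power: |S| = 0.1018 VA.
Step 11 — Power factor: PF = P/|S| = 0.9997 (lagging).

(a) P = 0.1017 W  (b) Q = 0.00256 VAR  (c) S = 0.1018 VA  (d) PF = 0.9997 (lagging)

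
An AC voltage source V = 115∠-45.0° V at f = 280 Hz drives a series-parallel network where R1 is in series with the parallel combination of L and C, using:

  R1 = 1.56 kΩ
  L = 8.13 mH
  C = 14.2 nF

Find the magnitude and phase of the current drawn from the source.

Step 1 — Angular frequency: ω = 2π·f = 2π·280 = 1759 rad/s.
Step 2 — Component impedances:
  R1: Z = R = 1560 Ω
  L: Z = jωL = j·1759·0.00813 = 0 + j14.3 Ω
  C: Z = 1/(jωC) = -j/(ω·C) = 0 - j4.003e+04 Ω
Step 3 — Parallel branch: L || C = 1/(1/L + 1/C) = 0 + j14.31 Ω.
Step 4 — Series with R1: Z_total = R1 + (L || C) = 1560 + j14.31 Ω = 1560∠0.5° Ω.
Step 5 — Source phasor: V = 115∠-45.0° V = 81.32 - j81.32 V.
Step 6 — Ohm's law: I = V / Z_total = (81.32 - j81.32) / (1560 + j14.31) = 0.05164 - j0.0526 A.
Step 7 — Convert to polar: |I| = 0.07371 A, ∠I = -45.5°.

I = 0.07371∠-45.5° A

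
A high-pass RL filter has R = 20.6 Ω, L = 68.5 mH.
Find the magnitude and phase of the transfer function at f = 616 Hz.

Step 1 — Angular frequency: ω = 2π·616 = 3870 rad/s.
Step 2 — Transfer function: H(jω) = jωL/(R + jωL).
Step 3 — Numerator jωL = j·265.1; denominator R + jωL = 20.6 + j265.1.
Step 4 — H = 0.994 + j0.07723.
Step 5 — Magnitude: |H| = 0.997 (-0.0 dB); phase: φ = 4.4°.

|H| = 0.997 (-0.0 dB), φ = 4.4°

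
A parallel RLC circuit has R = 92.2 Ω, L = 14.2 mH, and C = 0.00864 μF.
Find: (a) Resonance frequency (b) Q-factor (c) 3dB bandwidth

Step 1 — Resonance: ω₀ = 1/√(LC) = 1/√(0.0142·8.64e-09) = 9.028e+04 rad/s.
Step 2 — f₀ = ω₀/(2π) = 1.437e+04 Hz.
Step 3 — Parallel Q: Q = R/(ω₀L) = 92.2/(9.028e+04·0.0142) = 0.07192.
Step 4 — Bandwidth: Δω = ω₀/Q = 1.255e+06 rad/s; BW = Δω/(2π) = 1.998e+05 Hz.

(a) f₀ = 1.437e+04 Hz  (b) Q = 0.07192  (c) BW = 1.998e+05 Hz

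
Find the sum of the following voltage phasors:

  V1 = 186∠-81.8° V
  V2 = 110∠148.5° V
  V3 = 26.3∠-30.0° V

Step 1 — Convert each phasor to rectangular form:
  V1 = 186·(cos(-81.8°) + j·sin(-81.8°)) = 26.53 - j184.1 V
  V2 = 110·(cos(148.5°) + j·sin(148.5°)) = -93.79 + j57.47 V
  V3 = 26.3·(cos(-30.0°) + j·sin(-30.0°)) = 22.78 - j13.15 V
Step 2 — Sum components: V_total = -44.48 - j139.8 V.
Step 3 — Convert to polar: |V_total| = 146.7 V, ∠V_total = -107.7°.

V_total = 146.7∠-107.7° V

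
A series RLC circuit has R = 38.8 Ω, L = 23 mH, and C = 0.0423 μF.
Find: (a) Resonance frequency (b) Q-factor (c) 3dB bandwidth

Step 1 — Resonance condition Im(Z)=0 gives ω₀ = 1/√(LC).
Step 2 — ω₀ = 1/√(0.023·4.23e-08) = 3.206e+04 rad/s.
Step 3 — f₀ = ω₀/(2π) = 5103 Hz.
Step 4 — Series Q: Q = ω₀L/R = 3.206e+04·0.023/38.8 = 19.
Step 5 — 3dB bandwidth: Δω = ω₀/Q = 1687 rad/s; BW = Δω/(2π) = 268.5 Hz.

(a) f₀ = 5103 Hz  (b) Q = 19  (c) BW = 268.5 Hz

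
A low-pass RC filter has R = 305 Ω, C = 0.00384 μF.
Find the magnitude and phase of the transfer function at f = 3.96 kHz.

Step 1 — Angular frequency: ω = 2π·3960 = 2.488e+04 rad/s.
Step 2 — Transfer function: H(jω) = 1/(1 + jωRC).
Step 3 — Denominator: 1 + jωRC = 1 + j·2.488e+04·305·3.84e-09 = 1 + j0.02914.
Step 4 — H = 0.9992 - j0.02912.
Step 5 — Magnitude: |H| = 0.9996 (-0.0 dB); phase: φ = -1.7°.

|H| = 0.9996 (-0.0 dB), φ = -1.7°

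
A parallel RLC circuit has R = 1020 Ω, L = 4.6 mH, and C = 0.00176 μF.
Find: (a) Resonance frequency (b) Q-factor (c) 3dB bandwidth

Step 1 — Resonance: ω₀ = 1/√(LC) = 1/√(0.0046·1.76e-09) = 3.515e+05 rad/s.
Step 2 — f₀ = ω₀/(2π) = 5.594e+04 Hz.
Step 3 — Parallel Q: Q = R/(ω₀L) = 1020/(3.515e+05·0.0046) = 0.6309.
Step 4 — Bandwidth: Δω = ω₀/Q = 5.57e+05 rad/s; BW = Δω/(2π) = 8.866e+04 Hz.

(a) f₀ = 5.594e+04 Hz  (b) Q = 0.6309  (c) BW = 8.866e+04 Hz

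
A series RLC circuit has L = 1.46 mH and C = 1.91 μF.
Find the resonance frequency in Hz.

Step 1 — Resonance condition Im(Z)=0 gives ω₀ = 1/√(LC).
Step 2 — ω₀ = 1/√(0.00146·1.91e-06) = 1.894e+04 rad/s.
Step 3 — f₀ = ω₀/(2π) = 3014 Hz.

f₀ = 3014 Hz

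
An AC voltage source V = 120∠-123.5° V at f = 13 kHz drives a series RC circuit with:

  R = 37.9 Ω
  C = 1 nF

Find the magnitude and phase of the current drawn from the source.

Step 1 — Angular frequency: ω = 2π·f = 2π·1.3e+04 = 8.168e+04 rad/s.
Step 2 — Component impedances:
  R: Z = R = 37.9 Ω
  C: Z = 1/(jωC) = -j/(ω·C) = 0 - j1.224e+04 Ω
Step 3 — Series combination: Z_total = R + C = 37.9 - j1.224e+04 Ω = 1.224e+04∠-89.8° Ω.
Step 4 — Source phasor: V = 120∠-123.5° V = -66.23 - j100.1 V.
Step 5 — Ohm's law: I = V / Z_total = (-66.23 - j100.1) / (37.9 - j1.224e+04) = 0.008157 - j0.005435 A.
Step 6 — Convert to polar: |I| = 0.009802 A, ∠I = -33.7°.

I = 0.009802∠-33.7° A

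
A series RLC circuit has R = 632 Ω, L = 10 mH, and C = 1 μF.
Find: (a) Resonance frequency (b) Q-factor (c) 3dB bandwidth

Step 1 — Resonance: ω₀ = 1/√(LC) = 1/√(0.01·1e-06) = 1e+04 rad/s.
Step 2 — f₀ = ω₀/(2π) = 1592 Hz.
Step 3 — Series Q: Q = ω₀L/R = 1e+04·0.01/632 = 0.1582.
Step 4 — Bandwidth: Δω = ω₀/Q = 6.32e+04 rad/s; BW = Δω/(2π) = 1.006e+04 Hz.

(a) f₀ = 1592 Hz  (b) Q = 0.1582  (c) BW = 1.006e+04 Hz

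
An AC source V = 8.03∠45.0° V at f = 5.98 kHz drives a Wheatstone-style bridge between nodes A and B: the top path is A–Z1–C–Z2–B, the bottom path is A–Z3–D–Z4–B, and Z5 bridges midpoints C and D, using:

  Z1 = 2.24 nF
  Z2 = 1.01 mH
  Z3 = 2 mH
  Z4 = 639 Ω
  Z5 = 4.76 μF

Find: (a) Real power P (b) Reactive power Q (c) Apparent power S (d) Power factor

Step 1 — Angular frequency: ω = 2π·f = 2π·5980 = 3.757e+04 rad/s.
Step 2 — Component impedances:
  Z1: Z = 1/(jωC) = -j/(ω·C) = 0 - j1.188e+04 Ω
  Z2: Z = jωL = j·3.757e+04·0.00101 = 0 + j37.95 Ω
  Z3: Z = jωL = j·3.757e+04·0.002 = 0 + j75.15 Ω
  Z4: Z = R = 639 Ω
  Z5: Z = 1/(jωC) = -j/(ω·C) = 0 - j5.591 Ω
Step 3 — Bridge requires nodal analysis (the Z5 bridge couples midpoints C and D, so the two paths cannot be reduced to a simple series/parallel combination). Setting node B to ground and injecting 1 A at node A, the 3-node admittance system at A, C, D solves to V_A = Z_AB = 1.631 + j107.8 Ω = 107.8∠89.1° Ω.
Step 4 — Source phasor: V = 8.03∠45.0° V = 5.678 + j5.678 V.
Step 5 — Current: I = V / Z = 0.05344 - j0.05185 A = 0.07446∠-44.1° A.
Step 6 — Complex power: S = V·I* = 0.009043 + j0.5978 VA.
Step 7 — Real power: P = Re(S) = 0.009043 W.
Step 8 — Reactive power: Q = Im(S) = 0.5978 VAR.
Step 9 — Apparent power: |S| = 0.5979 VA.
Step 10 — Power factor: PF = P/|S| = 0.01512 (lagging).

(a) P = 0.009043 W  (b) Q = 0.5978 VAR  (c) S = 0.5979 VA  (d) PF = 0.01512 (lagging)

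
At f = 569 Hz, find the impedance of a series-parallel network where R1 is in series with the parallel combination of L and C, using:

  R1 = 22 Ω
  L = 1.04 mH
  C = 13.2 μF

Step 1 — Angular frequency: ω = 2π·f = 2π·569 = 3575 rad/s.
Step 2 — Component impedances:
  R1: Z = R = 22 Ω
  L: Z = jωL = j·3575·0.00104 = 0 + j3.718 Ω
  C: Z = 1/(jωC) = -j/(ω·C) = 0 - j21.19 Ω
Step 3 — Parallel branch: L || C = 1/(1/L + 1/C) = 0 + j4.509 Ω.
Step 4 — Series with R1: Z_total = R1 + (L || C) = 22 + j4.509 Ω = 22.46∠11.6° Ω.

Z = 22 + j4.509 Ω = 22.46∠11.6° Ω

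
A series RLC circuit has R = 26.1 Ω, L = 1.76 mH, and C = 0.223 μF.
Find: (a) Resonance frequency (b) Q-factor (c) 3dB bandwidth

Step 1 — Resonance condition Im(Z)=0 gives ω₀ = 1/√(LC).
Step 2 — ω₀ = 1/√(0.00176·2.23e-07) = 5.048e+04 rad/s.
Step 3 — f₀ = ω₀/(2π) = 8034 Hz.
Step 4 — Series Q: Q = ω₀L/R = 5.048e+04·0.00176/26.1 = 3.404.
Step 5 — 3dB bandwidth: Δω = ω₀/Q = 1.483e+04 rad/s; BW = Δω/(2π) = 2360 Hz.

(a) f₀ = 8034 Hz  (b) Q = 3.404  (c) BW = 2360 Hz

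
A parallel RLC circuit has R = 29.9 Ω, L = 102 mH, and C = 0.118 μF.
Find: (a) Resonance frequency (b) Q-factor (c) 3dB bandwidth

Step 1 — Resonance: ω₀ = 1/√(LC) = 1/√(0.102·1.18e-07) = 9115 rad/s.
Step 2 — f₀ = ω₀/(2π) = 1451 Hz.
Step 3 — Parallel Q: Q = R/(ω₀L) = 29.9/(9115·0.102) = 0.03216.
Step 4 — Bandwidth: Δω = ω₀/Q = 2.834e+05 rad/s; BW = Δω/(2π) = 4.511e+04 Hz.

(a) f₀ = 1451 Hz  (b) Q = 0.03216  (c) BW = 4.511e+04 Hz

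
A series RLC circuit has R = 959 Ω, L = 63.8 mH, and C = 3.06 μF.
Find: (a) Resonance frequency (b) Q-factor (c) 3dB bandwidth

Step 1 — Resonance: ω₀ = 1/√(LC) = 1/√(0.0638·3.06e-06) = 2263 rad/s.
Step 2 — f₀ = ω₀/(2π) = 360.2 Hz.
Step 3 — Series Q: Q = ω₀L/R = 2263·0.0638/959 = 0.1506.
Step 4 — Bandwidth: Δω = ω₀/Q = 1.503e+04 rad/s; BW = Δω/(2π) = 2392 Hz.

(a) f₀ = 360.2 Hz  (b) Q = 0.1506  (c) BW = 2392 Hz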